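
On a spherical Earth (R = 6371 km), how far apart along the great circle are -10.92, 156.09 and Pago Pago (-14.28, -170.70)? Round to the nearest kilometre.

Δλ = -170.70 − 156.09 = -326.79°; wrapped into (−180°, 180°]: 33.21°.
Δφ = -14.28 − -10.92 = -3.36°.
a = sin²(Δφ/2) + cos φ₁ · cos φ₂ · sin²(Δλ/2) = 0.078569.
c = 2·atan2(√a, √(1−a)) = 0.56822 rad → d = 6371·c ≈ 3620.10 km.

3620 km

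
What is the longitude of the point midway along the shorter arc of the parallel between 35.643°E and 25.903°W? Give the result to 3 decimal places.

Signed shortest Δλ from +35.643° to -25.903° is -61.546°.
Midpoint longitude = +35.643° + (-61.546°)/2 = +35.643° − 30.773° = +4.870°.

4.870°E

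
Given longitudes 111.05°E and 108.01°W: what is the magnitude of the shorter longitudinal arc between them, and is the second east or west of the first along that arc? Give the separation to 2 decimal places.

140.94° east

Raw difference: -108.01 − 111.05 = -219.06°.
Normalise into (−180°, 180°]: -219.06° + 360° = 140.94°.
Positive ⇒ the second point lies to the east; separation 140.94°.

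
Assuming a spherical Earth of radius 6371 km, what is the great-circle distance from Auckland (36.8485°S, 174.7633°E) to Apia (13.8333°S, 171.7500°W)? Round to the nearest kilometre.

2888 km

Δλ = -171.7500 − 174.7633 = -346.5133°; wrapped into (−180°, 180°]: 13.4867°.
Δφ = -13.8333 − -36.8485 = 23.0152°.
a = sin²(Δφ/2) + cos φ₁ · cos φ₂ · sin²(Δλ/2) = 0.050513.
c = 2·atan2(√a, √(1−a)) = 0.45337 rad → d = 6371·c ≈ 2888.45 km.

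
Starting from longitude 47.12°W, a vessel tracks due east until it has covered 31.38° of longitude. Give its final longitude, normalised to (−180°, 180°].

15.74°W

Start at -47.12°; shift +31.38° → -15.74°.
-15.74° already lies in (−180°, 180°].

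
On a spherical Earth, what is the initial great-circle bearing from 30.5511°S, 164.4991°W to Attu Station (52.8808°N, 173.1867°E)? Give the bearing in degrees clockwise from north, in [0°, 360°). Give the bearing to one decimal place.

346.7°

Δλ = 173.1867 − -164.4991 = 337.6858°; wrapped into (−180°, 180°]: -22.3142°.
θ = atan2( sin Δλ · cos φ₂ , cos φ₁ · sin φ₂ − sin φ₁ · cos φ₂ · cos Δλ )
  = atan2(-0.22913, 0.97047) = -13.284° → normalised to [0°, 360°): 346.716°.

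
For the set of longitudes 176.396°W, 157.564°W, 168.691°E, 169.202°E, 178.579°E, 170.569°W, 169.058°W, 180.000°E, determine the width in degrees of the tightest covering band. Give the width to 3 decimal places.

Sort the longitudes: -176.396°, -170.569°, -169.058°, -157.564°, +168.691°, +169.202°, +178.579°, +180.000°.
Eastward gaps between consecutive values (wrapping around): 5.827°, 1.511°, 11.494°, 326.255°, 0.511°, 9.377°, 1.421°, 3.604°.
Largest gap = 326.255° ⇒ minimal covering band is its complement: 360° − 326.255° = 33.745°.
Band runs from +168.691° eastward to -157.564°, crossing the antimeridian.

33.745°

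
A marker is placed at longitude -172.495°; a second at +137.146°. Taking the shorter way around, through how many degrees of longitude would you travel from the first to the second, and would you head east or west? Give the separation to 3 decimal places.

50.359° west

Raw difference: 137.146 − -172.495 = 309.641°.
Normalise into (−180°, 180°]: 309.641° − 360° = -50.359°.
Negative ⇒ the second point lies to the west; separation 50.359°.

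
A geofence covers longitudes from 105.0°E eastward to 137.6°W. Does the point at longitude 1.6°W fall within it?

No

Band width going east from +105.0° to -137.6°: ((-137.6 − 105.0) mod 360) = 117.4°.
Offset of -1.6° east of the west edge: ((-1.6 − 105.0) mod 360) = 253.4°.
253.4° > 117.4° ⇒ outside.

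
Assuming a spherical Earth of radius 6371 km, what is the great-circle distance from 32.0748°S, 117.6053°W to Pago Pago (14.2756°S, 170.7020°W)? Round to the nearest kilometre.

5714 km

Δλ = -170.7020 − -117.6053 = -53.0967°.
Δφ = -14.2756 − -32.0748 = 17.7992°.
a = sin²(Δφ/2) + cos φ₁ · cos φ₂ · sin²(Δλ/2) = 0.187980.
c = 2·atan2(√a, √(1−a)) = 0.89689 rad → d = 6371·c ≈ 5714.11 km.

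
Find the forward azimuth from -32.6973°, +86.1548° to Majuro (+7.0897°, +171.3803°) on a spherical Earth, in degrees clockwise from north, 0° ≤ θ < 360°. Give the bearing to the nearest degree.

81°

Δλ = 171.3803 − 86.1548 = 85.2255°.
θ = atan2( sin Δλ · cos φ₂ , cos φ₁ · sin φ₂ − sin φ₁ · cos φ₂ · cos Δλ )
  = atan2(0.98891, 0.14848) = 81.461° → normalised to [0°, 360°): 81.461°.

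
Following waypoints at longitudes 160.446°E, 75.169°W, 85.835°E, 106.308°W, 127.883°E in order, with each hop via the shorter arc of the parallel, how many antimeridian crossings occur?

Leg 1: +160.446° → -75.169°, shortest Δλ = 124.385° (east) — crosses 180°.
Leg 2: -75.169° → +85.835°, shortest Δλ = 161.004° (east) — does not cross 180°.
Leg 3: +85.835° → -106.308°, shortest Δλ = 167.857° (east) — crosses 180°.
Leg 4: -106.308° → +127.883°, shortest Δλ = -125.809° (west) — crosses 180°.
Total crossings: 3.

3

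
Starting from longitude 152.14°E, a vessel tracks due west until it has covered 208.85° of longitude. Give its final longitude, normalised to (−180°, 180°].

56.71°W

Start at +152.14°; shift −208.85° → -56.71°.
-56.71° already lies in (−180°, 180°].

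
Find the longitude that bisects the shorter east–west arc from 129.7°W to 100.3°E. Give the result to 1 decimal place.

Signed shortest Δλ from -129.7° to +100.3° is -130.0°.
Midpoint longitude = -129.7° + (-130.0°)/2 = -129.7° − 65.0° = -194.7°.
Normalise into (−180°, 180°]: +165.3°.
(The naïve average (-129.7 + +100.3)/2 = -14.7° is on the wrong side of the globe.)

165.3°E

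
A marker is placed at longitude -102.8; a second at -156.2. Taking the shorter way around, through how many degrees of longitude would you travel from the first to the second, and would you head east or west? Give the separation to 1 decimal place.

Raw difference: -156.2 − -102.8 = -53.4°.
Normalise into (−180°, 180°]: -53.4° stays -53.4°.
Negative ⇒ the second point lies to the west; separation 53.4°.

53.4° west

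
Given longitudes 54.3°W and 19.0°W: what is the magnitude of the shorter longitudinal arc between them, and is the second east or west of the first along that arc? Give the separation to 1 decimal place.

Raw difference: -19.0 − -54.3 = 35.3°.
Normalise into (−180°, 180°]: 35.3° stays 35.3°.
Positive ⇒ the second point lies to the east; separation 35.3°.

35.3° east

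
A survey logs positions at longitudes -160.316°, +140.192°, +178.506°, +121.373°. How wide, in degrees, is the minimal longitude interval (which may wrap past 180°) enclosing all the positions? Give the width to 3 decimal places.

Sort the longitudes: -160.316°, +121.373°, +140.192°, +178.506°.
Eastward gaps between consecutive values (wrapping around): 281.689°, 18.819°, 38.314°, 21.178°.
Largest gap = 281.689° ⇒ minimal covering band is its complement: 360° − 281.689° = 78.311°.
Band runs from +121.373° eastward to -160.316°, crossing the antimeridian.

78.311°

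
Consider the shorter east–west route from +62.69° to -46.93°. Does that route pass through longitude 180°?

Signed shortest Δλ = ((-46.93 − 62.69 + 180) mod 360) − 180 = -109.62°.
Going west by 109.62° from +62.69° reaches -46.93° without touching 180°.

No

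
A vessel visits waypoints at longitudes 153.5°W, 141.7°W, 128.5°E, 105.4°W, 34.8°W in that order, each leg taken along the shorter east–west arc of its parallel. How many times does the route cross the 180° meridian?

2

Leg 1: -153.5° → -141.7°, shortest Δλ = 11.8° (east) — does not cross 180°.
Leg 2: -141.7° → +128.5°, shortest Δλ = -89.8° (west) — crosses 180°.
Leg 3: +128.5° → -105.4°, shortest Δλ = 126.1° (east) — crosses 180°.
Leg 4: -105.4° → -34.8°, shortest Δλ = 70.6° (east) — does not cross 180°.
Total crossings: 2.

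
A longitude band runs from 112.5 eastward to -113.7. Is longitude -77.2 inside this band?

No

Band width going east from +112.5° to -113.7°: ((-113.7 − 112.5) mod 360) = 133.8°.
Offset of -77.2° east of the west edge: ((-77.2 − 112.5) mod 360) = 170.3°.
170.3° > 133.8° ⇒ outside.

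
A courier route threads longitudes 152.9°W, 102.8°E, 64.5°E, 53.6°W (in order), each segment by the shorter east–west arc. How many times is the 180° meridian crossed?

Leg 1: -152.9° → +102.8°, shortest Δλ = -104.3° (west) — crosses 180°.
Leg 2: +102.8° → +64.5°, shortest Δλ = -38.3° (west) — does not cross 180°.
Leg 3: +64.5° → -53.6°, shortest Δλ = -118.1° (west) — does not cross 180°.
Total crossings: 1.

1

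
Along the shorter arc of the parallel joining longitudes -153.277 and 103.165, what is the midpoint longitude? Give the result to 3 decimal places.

Signed shortest Δλ from -153.277° to +103.165° is -103.558°.
Midpoint longitude = -153.277° + (-103.558°)/2 = -153.277° − 51.779° = -205.056°.
Normalise into (−180°, 180°]: +154.944°.
(The naïve average (-153.277 + +103.165)/2 = -25.056° is on the wrong side of the globe.)

+154.944°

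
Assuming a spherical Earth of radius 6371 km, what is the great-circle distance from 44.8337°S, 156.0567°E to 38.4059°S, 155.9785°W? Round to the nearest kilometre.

3991 km

Δλ = -155.9785 − 156.0567 = -312.0352°; wrapped into (−180°, 180°]: 47.9648°.
Δφ = -38.4059 − -44.8337 = 6.4278°.
a = sin²(Δφ/2) + cos φ₁ · cos φ₂ · sin²(Δλ/2) = 0.094951.
c = 2·atan2(√a, √(1−a)) = 0.62648 rad → d = 6371·c ≈ 3991.28 km.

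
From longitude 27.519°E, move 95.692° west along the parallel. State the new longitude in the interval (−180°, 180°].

Start at +27.519°; shift −95.692° → -68.173°.
-68.173° already lies in (−180°, 180°].

68.173°W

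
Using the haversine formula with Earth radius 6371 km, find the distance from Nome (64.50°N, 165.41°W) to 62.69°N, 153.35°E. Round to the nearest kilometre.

Δλ = 153.35 − -165.41 = 318.76°; wrapped into (−180°, 180°]: -41.24°.
Δφ = 62.69 − 64.50 = -1.81°.
a = sin²(Δφ/2) + cos φ₁ · cos φ₂ · sin²(Δλ/2) = 0.024746.
c = 2·atan2(√a, √(1−a)) = 0.31593 rad → d = 6371·c ≈ 2012.81 km.

2013 km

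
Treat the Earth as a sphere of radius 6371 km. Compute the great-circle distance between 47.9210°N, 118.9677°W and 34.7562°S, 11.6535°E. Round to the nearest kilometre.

Δλ = 11.6535 − -118.9677 = 130.6212°.
Δφ = -34.7562 − 47.9210 = -82.6772°.
a = sin²(Δφ/2) + cos φ₁ · cos φ₂ · sin²(Δλ/2) = 0.890797.
c = 2·atan2(√a, √(1−a)) = 2.46801 rad → d = 6371·c ≈ 15723.71 km.

15724 km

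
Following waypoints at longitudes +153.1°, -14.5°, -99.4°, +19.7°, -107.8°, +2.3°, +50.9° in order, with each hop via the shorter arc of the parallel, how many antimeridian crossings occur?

Leg 1: +153.1° → -14.5°, shortest Δλ = -167.6° (west) — does not cross 180°.
Leg 2: -14.5° → -99.4°, shortest Δλ = -84.9° (west) — does not cross 180°.
Leg 3: -99.4° → +19.7°, shortest Δλ = 119.1° (east) — does not cross 180°.
Leg 4: +19.7° → -107.8°, shortest Δλ = -127.5° (west) — does not cross 180°.
Leg 5: -107.8° → +2.3°, shortest Δλ = 110.1° (east) — does not cross 180°.
Leg 6: +2.3° → +50.9°, shortest Δλ = 48.6° (east) — does not cross 180°.
Total crossings: 0.

0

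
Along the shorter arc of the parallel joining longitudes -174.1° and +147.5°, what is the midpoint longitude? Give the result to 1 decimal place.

Signed shortest Δλ from -174.1° to +147.5° is -38.4°.
Midpoint longitude = -174.1° + (-38.4°)/2 = -174.1° − 19.2° = -193.3°.
Normalise into (−180°, 180°]: +166.7°.
(The naïve average (-174.1 + +147.5)/2 = -13.3° is on the wrong side of the globe.)

+166.7°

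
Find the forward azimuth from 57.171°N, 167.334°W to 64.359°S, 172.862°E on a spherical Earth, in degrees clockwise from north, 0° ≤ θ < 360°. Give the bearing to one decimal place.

190.0°

Δλ = 172.862 − -167.334 = 340.196°; wrapped into (−180°, 180°]: -19.804°.
θ = atan2( sin Δλ · cos φ₂ , cos φ₁ · sin φ₂ − sin φ₁ · cos φ₂ · cos Δλ )
  = atan2(-0.14661, -0.83086) = -169.993° → normalised to [0°, 360°): 190.007°.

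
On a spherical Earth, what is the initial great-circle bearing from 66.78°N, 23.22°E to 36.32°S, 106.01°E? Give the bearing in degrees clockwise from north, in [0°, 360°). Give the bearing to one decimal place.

Δλ = 106.01 − 23.22 = 82.79°.
θ = atan2( sin Δλ · cos φ₂ , cos φ₁ · sin φ₂ − sin φ₁ · cos φ₂ · cos Δλ )
  = atan2(0.79935, -0.32645) = 112.215° → normalised to [0°, 360°): 112.215°.

112.2°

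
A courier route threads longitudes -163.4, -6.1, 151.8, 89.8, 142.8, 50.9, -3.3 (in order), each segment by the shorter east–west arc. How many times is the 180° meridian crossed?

Leg 1: -163.4° → -6.1°, shortest Δλ = 157.3° (east) — does not cross 180°.
Leg 2: -6.1° → +151.8°, shortest Δλ = 157.9° (east) — does not cross 180°.
Leg 3: +151.8° → +89.8°, shortest Δλ = -62.0° (west) — does not cross 180°.
Leg 4: +89.8° → +142.8°, shortest Δλ = 53.0° (east) — does not cross 180°.
Leg 5: +142.8° → +50.9°, shortest Δλ = -91.9° (west) — does not cross 180°.
Leg 6: +50.9° → -3.3°, shortest Δλ = -54.2° (west) — does not cross 180°.
Total crossings: 0.

0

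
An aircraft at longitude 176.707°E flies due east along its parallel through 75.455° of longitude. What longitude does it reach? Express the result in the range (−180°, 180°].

Start at +176.707°; shift +75.455° → +252.162°.
+252.162° lies outside (−180°, 180°]; subtract 360° → -107.838°.

107.838°W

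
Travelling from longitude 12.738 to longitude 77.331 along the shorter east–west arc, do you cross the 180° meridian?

No

Signed shortest Δλ = ((77.331 − 12.738 + 180) mod 360) − 180 = 64.593°.
Going east by 64.593° from +12.738° reaches +77.331° without touching 180°.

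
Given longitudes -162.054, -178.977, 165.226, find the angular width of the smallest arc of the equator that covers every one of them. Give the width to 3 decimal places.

32.720°

Sort the longitudes: -178.977°, -162.054°, +165.226°.
Eastward gaps between consecutive values (wrapping around): 16.923°, 327.280°, 15.797°.
Largest gap = 327.280° ⇒ minimal covering band is its complement: 360° − 327.280° = 32.720°.
Band runs from +165.226° eastward to -162.054°, crossing the antimeridian.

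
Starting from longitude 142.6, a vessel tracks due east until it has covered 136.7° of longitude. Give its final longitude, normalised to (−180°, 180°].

-80.7°

Start at +142.6°; shift +136.7° → +279.3°.
+279.3° lies outside (−180°, 180°]; subtract 360° → -80.7°.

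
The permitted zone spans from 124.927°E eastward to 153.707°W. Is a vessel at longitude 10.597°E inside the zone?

No

Band width going east from +124.927° to -153.707°: ((-153.707 − 124.927) mod 360) = 81.366°.
Offset of +10.597° east of the west edge: ((10.597 − 124.927) mod 360) = 245.670°.
245.670° > 81.366° ⇒ outside.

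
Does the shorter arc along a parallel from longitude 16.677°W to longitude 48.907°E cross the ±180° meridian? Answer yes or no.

No

Signed shortest Δλ = ((48.907 − -16.677 + 180) mod 360) − 180 = 65.584°.
Going east by 65.584° from -16.677° reaches +48.907° without touching 180°.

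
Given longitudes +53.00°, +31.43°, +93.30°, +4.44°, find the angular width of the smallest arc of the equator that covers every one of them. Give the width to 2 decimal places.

Sort the longitudes: +4.44°, +31.43°, +53.00°, +93.30°.
Eastward gaps between consecutive values (wrapping around): 26.99°, 21.57°, 40.30°, 271.14°.
Largest gap = 271.14° ⇒ minimal covering band is its complement: 360° − 271.14° = 88.86°.
Band runs from +4.44° eastward to +93.30°.

88.86°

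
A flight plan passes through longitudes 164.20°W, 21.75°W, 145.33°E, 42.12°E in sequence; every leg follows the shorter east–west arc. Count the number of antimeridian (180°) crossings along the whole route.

Leg 1: -164.20° → -21.75°, shortest Δλ = 142.45° (east) — does not cross 180°.
Leg 2: -21.75° → +145.33°, shortest Δλ = 167.08° (east) — does not cross 180°.
Leg 3: +145.33° → +42.12°, shortest Δλ = -103.21° (west) — does not cross 180°.
Total crossings: 0.

0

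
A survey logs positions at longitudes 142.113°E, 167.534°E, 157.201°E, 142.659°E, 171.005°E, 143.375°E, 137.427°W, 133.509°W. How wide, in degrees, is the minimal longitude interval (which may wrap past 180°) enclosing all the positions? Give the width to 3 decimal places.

Sort the longitudes: -137.427°, -133.509°, +142.113°, +142.659°, +143.375°, +157.201°, +167.534°, +171.005°.
Eastward gaps between consecutive values (wrapping around): 3.918°, 275.622°, 0.546°, 0.716°, 13.826°, 10.333°, 3.471°, 51.568°.
Largest gap = 275.622° ⇒ minimal covering band is its complement: 360° − 275.622° = 84.378°.
Band runs from +142.113° eastward to -133.509°, crossing the antimeridian.

84.378°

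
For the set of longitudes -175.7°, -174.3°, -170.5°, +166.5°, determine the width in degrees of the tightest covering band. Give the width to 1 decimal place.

Sort the longitudes: -175.7°, -174.3°, -170.5°, +166.5°.
Eastward gaps between consecutive values (wrapping around): 1.4°, 3.8°, 337.0°, 17.8°.
Largest gap = 337.0° ⇒ minimal covering band is its complement: 360° − 337.0° = 23.0°.
Band runs from +166.5° eastward to -170.5°, crossing the antimeridian.

23.0°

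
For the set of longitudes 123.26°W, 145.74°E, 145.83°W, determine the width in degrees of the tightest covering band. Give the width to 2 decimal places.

Sort the longitudes: -145.83°, -123.26°, +145.74°.
Eastward gaps between consecutive values (wrapping around): 22.57°, 269.00°, 68.43°.
Largest gap = 269.00° ⇒ minimal covering band is its complement: 360° − 269.00° = 91.00°.
Band runs from +145.74° eastward to -123.26°, crossing the antimeridian.

91.00°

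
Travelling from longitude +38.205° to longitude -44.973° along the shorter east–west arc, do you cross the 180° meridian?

No

Signed shortest Δλ = ((-44.973 − 38.205 + 180) mod 360) − 180 = -83.178°.
Going west by 83.178° from +38.205° reaches -44.973° without touching 180°.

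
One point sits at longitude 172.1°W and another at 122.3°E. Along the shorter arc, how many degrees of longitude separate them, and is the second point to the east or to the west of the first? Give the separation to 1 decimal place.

65.6° west

Raw difference: 122.3 − -172.1 = 294.4°.
Normalise into (−180°, 180°]: 294.4° − 360° = -65.6°.
Negative ⇒ the second point lies to the west; separation 65.6°.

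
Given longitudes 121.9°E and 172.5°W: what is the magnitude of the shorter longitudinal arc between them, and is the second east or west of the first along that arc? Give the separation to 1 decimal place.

65.6° east

Raw difference: -172.5 − 121.9 = -294.4°.
Normalise into (−180°, 180°]: -294.4° + 360° = 65.6°.
Positive ⇒ the second point lies to the east; separation 65.6°.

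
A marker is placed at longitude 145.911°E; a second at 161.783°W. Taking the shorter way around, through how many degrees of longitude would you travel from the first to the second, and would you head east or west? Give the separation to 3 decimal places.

52.306° east

Raw difference: -161.783 − 145.911 = -307.694°.
Normalise into (−180°, 180°]: -307.694° + 360° = 52.306°.
Positive ⇒ the second point lies to the east; separation 52.306°.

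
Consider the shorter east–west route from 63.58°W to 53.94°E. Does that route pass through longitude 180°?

No

Signed shortest Δλ = ((53.94 − -63.58 + 180) mod 360) − 180 = 117.52°.
Going east by 117.52° from -63.58° reaches +53.94° without touching 180°.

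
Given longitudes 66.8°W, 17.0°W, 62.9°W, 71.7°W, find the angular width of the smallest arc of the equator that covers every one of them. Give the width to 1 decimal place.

54.7°

Sort the longitudes: -71.7°, -66.8°, -62.9°, -17.0°.
Eastward gaps between consecutive values (wrapping around): 4.9°, 3.9°, 45.9°, 305.3°.
Largest gap = 305.3° ⇒ minimal covering band is its complement: 360° − 305.3° = 54.7°.
Band runs from -71.7° eastward to -17.0°.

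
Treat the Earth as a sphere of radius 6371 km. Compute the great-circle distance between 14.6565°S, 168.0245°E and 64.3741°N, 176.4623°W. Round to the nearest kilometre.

8887 km

Δλ = -176.4623 − 168.0245 = -344.4868°; wrapped into (−180°, 180°]: 15.5132°.
Δφ = 64.3741 − -14.6565 = 79.0306°.
a = sin²(Δφ/2) + cos φ₁ · cos φ₂ · sin²(Δλ/2) = 0.412479.
c = 2·atan2(√a, √(1−a)) = 1.39485 rad → d = 6371·c ≈ 8886.58 km.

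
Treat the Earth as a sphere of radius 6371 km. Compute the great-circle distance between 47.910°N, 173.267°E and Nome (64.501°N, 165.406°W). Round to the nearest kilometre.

2244 km

Δλ = -165.406 − 173.267 = -338.673°; wrapped into (−180°, 180°]: 21.327°.
Δφ = 64.501 − 47.910 = 16.591°.
a = sin²(Δφ/2) + cos φ₁ · cos φ₂ · sin²(Δλ/2) = 0.030697.
c = 2·atan2(√a, √(1−a)) = 0.35223 rad → d = 6371·c ≈ 2244.04 km.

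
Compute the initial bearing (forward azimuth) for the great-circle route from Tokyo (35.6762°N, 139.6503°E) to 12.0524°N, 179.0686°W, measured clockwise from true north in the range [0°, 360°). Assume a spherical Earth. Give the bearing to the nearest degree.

Δλ = -179.0686 − 139.6503 = -318.7189°; wrapped into (−180°, 180°]: 41.2811°.
θ = atan2( sin Δλ · cos φ₂ , cos φ₁ · sin φ₂ − sin φ₁ · cos φ₂ · cos Δλ )
  = atan2(0.64521, -0.25899) = 111.871° → normalised to [0°, 360°): 111.871°.

112°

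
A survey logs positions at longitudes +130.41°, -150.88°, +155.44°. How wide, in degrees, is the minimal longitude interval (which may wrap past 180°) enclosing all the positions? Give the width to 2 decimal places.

78.71°

Sort the longitudes: -150.88°, +130.41°, +155.44°.
Eastward gaps between consecutive values (wrapping around): 281.29°, 25.03°, 53.68°.
Largest gap = 281.29° ⇒ minimal covering band is its complement: 360° − 281.29° = 78.71°.
Band runs from +130.41° eastward to -150.88°, crossing the antimeridian.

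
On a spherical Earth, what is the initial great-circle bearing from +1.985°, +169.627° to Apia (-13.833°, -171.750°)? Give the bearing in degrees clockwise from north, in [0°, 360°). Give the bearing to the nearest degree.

Δλ = -171.750 − 169.627 = -341.377°; wrapped into (−180°, 180°]: 18.623°.
θ = atan2( sin Δλ · cos φ₂ , cos φ₁ · sin φ₂ − sin φ₁ · cos φ₂ · cos Δλ )
  = atan2(0.31008, -0.27082) = 131.134° → normalised to [0°, 360°): 131.134°.

131°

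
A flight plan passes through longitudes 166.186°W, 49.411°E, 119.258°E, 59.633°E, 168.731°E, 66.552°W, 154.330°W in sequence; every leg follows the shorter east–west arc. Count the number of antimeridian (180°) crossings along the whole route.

Leg 1: -166.186° → +49.411°, shortest Δλ = -144.403° (west) — crosses 180°.
Leg 2: +49.411° → +119.258°, shortest Δλ = 69.847° (east) — does not cross 180°.
Leg 3: +119.258° → +59.633°, shortest Δλ = -59.625° (west) — does not cross 180°.
Leg 4: +59.633° → +168.731°, shortest Δλ = 109.098° (east) — does not cross 180°.
Leg 5: +168.731° → -66.552°, shortest Δλ = 124.717° (east) — crosses 180°.
Leg 6: -66.552° → -154.330°, shortest Δλ = -87.778° (west) — does not cross 180°.
Total crossings: 2.

2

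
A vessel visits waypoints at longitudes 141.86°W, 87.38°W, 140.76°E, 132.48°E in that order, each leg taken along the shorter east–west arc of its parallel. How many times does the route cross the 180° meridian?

1

Leg 1: -141.86° → -87.38°, shortest Δλ = 54.48° (east) — does not cross 180°.
Leg 2: -87.38° → +140.76°, shortest Δλ = -131.86° (west) — crosses 180°.
Leg 3: +140.76° → +132.48°, shortest Δλ = -8.28° (west) — does not cross 180°.
Total crossings: 1.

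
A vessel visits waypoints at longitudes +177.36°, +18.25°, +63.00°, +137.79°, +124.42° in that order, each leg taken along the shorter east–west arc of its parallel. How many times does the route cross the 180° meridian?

0

Leg 1: +177.36° → +18.25°, shortest Δλ = -159.11° (west) — does not cross 180°.
Leg 2: +18.25° → +63.00°, shortest Δλ = 44.75° (east) — does not cross 180°.
Leg 3: +63.00° → +137.79°, shortest Δλ = 74.79° (east) — does not cross 180°.
Leg 4: +137.79° → +124.42°, shortest Δλ = -13.37° (west) — does not cross 180°.
Total crossings: 0.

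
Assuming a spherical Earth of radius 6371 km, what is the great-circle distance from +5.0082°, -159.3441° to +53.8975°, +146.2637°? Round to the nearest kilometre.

Δλ = 146.2637 − -159.3441 = 305.6078°; wrapped into (−180°, 180°]: -54.3922°.
Δφ = 53.8975 − 5.0082 = 48.8893°.
a = sin²(Δφ/2) + cos φ₁ · cos φ₂ · sin²(Δλ/2) = 0.293853.
c = 2·atan2(√a, √(1−a)) = 1.14583 rad → d = 6371·c ≈ 7300.05 km.

7300 km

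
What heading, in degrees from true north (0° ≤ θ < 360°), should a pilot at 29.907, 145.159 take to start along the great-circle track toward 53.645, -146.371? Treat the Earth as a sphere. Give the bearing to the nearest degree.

Δλ = -146.371 − 145.159 = -291.530°; wrapped into (−180°, 180°]: 68.470°.
θ = atan2( sin Δλ · cos φ₂ , cos φ₁ · sin φ₂ − sin φ₁ · cos φ₂ · cos Δλ )
  = atan2(0.55143, 0.58965) = 43.081° → normalised to [0°, 360°): 43.081°.

43°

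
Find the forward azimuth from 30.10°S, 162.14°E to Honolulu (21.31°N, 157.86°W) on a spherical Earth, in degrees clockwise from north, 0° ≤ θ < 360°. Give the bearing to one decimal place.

Δλ = -157.86 − 162.14 = -320.00°; wrapped into (−180°, 180°]: 40.00°.
θ = atan2( sin Δλ · cos φ₂ , cos φ₁ · sin φ₂ − sin φ₁ · cos φ₂ · cos Δλ )
  = atan2(0.59884, 0.67232) = 41.692° → normalised to [0°, 360°): 41.692°.

41.7°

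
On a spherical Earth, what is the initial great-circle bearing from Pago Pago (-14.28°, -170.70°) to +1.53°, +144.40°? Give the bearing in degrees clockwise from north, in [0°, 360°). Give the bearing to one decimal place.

Δλ = 144.40 − -170.70 = 315.10°; wrapped into (−180°, 180°]: -44.90°.
θ = atan2( sin Δλ · cos φ₂ , cos φ₁ · sin φ₂ − sin φ₁ · cos φ₂ · cos Δλ )
  = atan2(-0.70562, 0.20053) = -74.135° → normalised to [0°, 360°): 285.865°.

285.9°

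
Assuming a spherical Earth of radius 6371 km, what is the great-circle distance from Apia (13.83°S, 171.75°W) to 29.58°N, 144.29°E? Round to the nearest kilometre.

6746 km

Δλ = 144.29 − -171.75 = 316.04°; wrapped into (−180°, 180°]: -43.96°.
Δφ = 29.58 − -13.83 = 43.41°.
a = sin²(Δφ/2) + cos φ₁ · cos φ₂ · sin²(Δλ/2) = 0.255070.
c = 2·atan2(√a, √(1−a)) = 1.05887 rad → d = 6371·c ≈ 6746.05 km.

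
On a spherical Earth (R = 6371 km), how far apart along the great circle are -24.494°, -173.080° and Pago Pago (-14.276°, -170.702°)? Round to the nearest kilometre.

Δλ = -170.702 − -173.080 = 2.378°.
Δφ = -14.276 − -24.494 = 10.218°.
a = sin²(Δφ/2) + cos φ₁ · cos φ₂ · sin²(Δλ/2) = 0.008310.
c = 2·atan2(√a, √(1−a)) = 0.18257 rad → d = 6371·c ≈ 1163.15 km.

1163 km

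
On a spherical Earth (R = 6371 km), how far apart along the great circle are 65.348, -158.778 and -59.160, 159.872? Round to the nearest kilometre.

14267 km

Δλ = 159.872 − -158.778 = 318.650°; wrapped into (−180°, 180°]: -41.350°.
Δφ = -59.160 − 65.348 = -124.508°.
a = sin²(Δφ/2) + cos φ₁ · cos φ₂ · sin²(Δλ/2) = 0.809915.
c = 2·atan2(√a, √(1−a)) = 2.23932 rad → d = 6371·c ≈ 14266.73 km.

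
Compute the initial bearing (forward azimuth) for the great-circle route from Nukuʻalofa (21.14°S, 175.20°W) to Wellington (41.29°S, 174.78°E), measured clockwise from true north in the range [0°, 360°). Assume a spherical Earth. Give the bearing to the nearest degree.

Δλ = 174.78 − -175.20 = 349.98°; wrapped into (−180°, 180°]: -10.02°.
θ = atan2( sin Δλ · cos φ₂ , cos φ₁ · sin φ₂ − sin φ₁ · cos φ₂ · cos Δλ )
  = atan2(-0.13073, -0.34861) = -159.443° → normalised to [0°, 360°): 200.557°.

201°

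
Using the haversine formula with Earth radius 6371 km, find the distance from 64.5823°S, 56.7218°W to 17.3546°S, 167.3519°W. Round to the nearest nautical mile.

Δλ = -167.3519 − -56.7218 = -110.6301°.
Δφ = -17.3546 − -64.5823 = 47.2277°.
a = sin²(Δφ/2) + cos φ₁ · cos φ₂ · sin²(Δλ/2) = 0.437465.
c = 2·atan2(√a, √(1−a)) = 1.44540 rad → d = 6371·c ≈ 9208.64 km ≈ 4972.27 nmi.

4972 nmi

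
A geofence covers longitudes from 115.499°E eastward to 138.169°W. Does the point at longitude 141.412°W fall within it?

Yes

Band width going east from +115.499° to -138.169°: ((-138.169 − 115.499) mod 360) = 106.332°.
Offset of -141.412° east of the west edge: ((-141.412 − 115.499) mod 360) = 103.089°.
103.089° ≤ 106.332° ⇒ inside.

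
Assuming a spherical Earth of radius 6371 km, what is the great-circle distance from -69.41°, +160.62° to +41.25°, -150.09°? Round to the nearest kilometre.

12944 km

Δλ = -150.09 − 160.62 = -310.71°; wrapped into (−180°, 180°]: 49.29°.
Δφ = 41.25 − -69.41 = 110.66°.
a = sin²(Δφ/2) + cos φ₁ · cos φ₂ · sin²(Δλ/2) = 0.722387.
c = 2·atan2(√a, √(1−a)) = 2.03172 rad → d = 6371·c ≈ 12944.08 km.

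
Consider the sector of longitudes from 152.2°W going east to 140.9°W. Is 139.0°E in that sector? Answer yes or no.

No

Band width going east from -152.2° to -140.9°: ((-140.9 − -152.2) mod 360) = 11.3°.
Offset of +139.0° east of the west edge: ((139.0 − -152.2) mod 360) = 291.2°.
291.2° > 11.3° ⇒ outside.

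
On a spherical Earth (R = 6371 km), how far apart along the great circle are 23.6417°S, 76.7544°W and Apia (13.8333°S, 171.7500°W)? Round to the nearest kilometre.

9890 km

Δλ = -171.7500 − -76.7544 = -94.9956°.
Δφ = -13.8333 − -23.6417 = 9.8084°.
a = sin²(Δφ/2) + cos φ₁ · cos φ₂ · sin²(Δλ/2) = 0.490788.
c = 2·atan2(√a, √(1−a)) = 1.55237 rad → d = 6371·c ≈ 9890.15 km.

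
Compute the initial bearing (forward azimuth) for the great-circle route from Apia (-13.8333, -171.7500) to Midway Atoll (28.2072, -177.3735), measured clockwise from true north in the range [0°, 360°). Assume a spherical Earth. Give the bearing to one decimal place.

Δλ = -177.3735 − -171.7500 = -5.6235°.
θ = atan2( sin Δλ · cos φ₂ , cos φ₁ · sin φ₂ − sin φ₁ · cos φ₂ · cos Δλ )
  = atan2(-0.08635, 0.66864) = -7.359° → normalised to [0°, 360°): 352.641°.

352.6°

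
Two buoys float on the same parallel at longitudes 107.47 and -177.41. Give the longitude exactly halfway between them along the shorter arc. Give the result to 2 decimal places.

Signed shortest Δλ from +107.47° to -177.41° is +75.12°.
Midpoint longitude = +107.47° + (+75.12°)/2 = +107.47° + 37.56° = +145.03°.
(The naïve average (+107.47 + -177.41)/2 = -34.97° is on the wrong side of the globe.)

+145.03°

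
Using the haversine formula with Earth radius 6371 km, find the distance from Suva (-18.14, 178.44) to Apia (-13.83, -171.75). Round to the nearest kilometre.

1153 km

Δλ = -171.75 − 178.44 = -350.19°; wrapped into (−180°, 180°]: 9.81°.
Δφ = -13.83 − -18.14 = 4.31°.
a = sin²(Δφ/2) + cos φ₁ · cos φ₂ · sin²(Δλ/2) = 0.008160.
c = 2·atan2(√a, √(1−a)) = 0.18091 rad → d = 6371·c ≈ 1152.60 km.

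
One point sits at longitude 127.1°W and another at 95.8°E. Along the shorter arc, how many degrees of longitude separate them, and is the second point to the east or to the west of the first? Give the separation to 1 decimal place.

137.1° west

Raw difference: 95.8 − -127.1 = 222.9°.
Normalise into (−180°, 180°]: 222.9° − 360° = -137.1°.
Negative ⇒ the second point lies to the west; separation 137.1°.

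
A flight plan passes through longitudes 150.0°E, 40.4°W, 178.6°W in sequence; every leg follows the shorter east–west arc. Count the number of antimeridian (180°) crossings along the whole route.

Leg 1: +150.0° → -40.4°, shortest Δλ = 169.6° (east) — crosses 180°.
Leg 2: -40.4° → -178.6°, shortest Δλ = -138.2° (west) — does not cross 180°.
Total crossings: 1.

1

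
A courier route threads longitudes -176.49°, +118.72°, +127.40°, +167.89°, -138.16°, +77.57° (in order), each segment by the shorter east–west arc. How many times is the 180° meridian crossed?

Leg 1: -176.49° → +118.72°, shortest Δλ = -64.79° (west) — crosses 180°.
Leg 2: +118.72° → +127.40°, shortest Δλ = 8.68° (east) — does not cross 180°.
Leg 3: +127.40° → +167.89°, shortest Δλ = 40.49° (east) — does not cross 180°.
Leg 4: +167.89° → -138.16°, shortest Δλ = 53.95° (east) — crosses 180°.
Leg 5: -138.16° → +77.57°, shortest Δλ = -144.27° (west) — crosses 180°.
Total crossings: 3.

3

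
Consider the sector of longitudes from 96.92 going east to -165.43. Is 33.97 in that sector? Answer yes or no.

No

Band width going east from +96.92° to -165.43°: ((-165.43 − 96.92) mod 360) = 97.65°.
Offset of +33.97° east of the west edge: ((33.97 − 96.92) mod 360) = 297.05°.
297.05° > 97.65° ⇒ outside.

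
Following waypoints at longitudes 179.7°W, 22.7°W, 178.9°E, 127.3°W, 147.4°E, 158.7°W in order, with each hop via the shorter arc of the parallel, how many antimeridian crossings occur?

4

Leg 1: -179.7° → -22.7°, shortest Δλ = 157.0° (east) — does not cross 180°.
Leg 2: -22.7° → +178.9°, shortest Δλ = -158.4° (west) — crosses 180°.
Leg 3: +178.9° → -127.3°, shortest Δλ = 53.8° (east) — crosses 180°.
Leg 4: -127.3° → +147.4°, shortest Δλ = -85.3° (west) — crosses 180°.
Leg 5: +147.4° → -158.7°, shortest Δλ = 53.9° (east) — crosses 180°.
Total crossings: 4.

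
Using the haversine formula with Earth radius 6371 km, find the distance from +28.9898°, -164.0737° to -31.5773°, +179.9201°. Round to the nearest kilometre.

6944 km

Δλ = 179.9201 − -164.0737 = 343.9938°; wrapped into (−180°, 180°]: -16.0062°.
Δφ = -31.5773 − 28.9898 = -60.5671°.
a = sin²(Δφ/2) + cos φ₁ · cos φ₂ · sin²(Δλ/2) = 0.268743.
c = 2·atan2(√a, √(1−a)) = 1.08997 rad → d = 6371·c ≈ 6944.18 km.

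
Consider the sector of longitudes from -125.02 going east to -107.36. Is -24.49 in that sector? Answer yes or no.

No

Band width going east from -125.02° to -107.36°: ((-107.36 − -125.02) mod 360) = 17.66°.
Offset of -24.49° east of the west edge: ((-24.49 − -125.02) mod 360) = 100.53°.
100.53° > 17.66° ⇒ outside.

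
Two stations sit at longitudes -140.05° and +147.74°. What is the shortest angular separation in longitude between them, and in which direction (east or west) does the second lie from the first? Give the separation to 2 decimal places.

Raw difference: 147.74 − -140.05 = 287.79°.
Normalise into (−180°, 180°]: 287.79° − 360° = -72.21°.
Negative ⇒ the second point lies to the west; separation 72.21°.

72.21° west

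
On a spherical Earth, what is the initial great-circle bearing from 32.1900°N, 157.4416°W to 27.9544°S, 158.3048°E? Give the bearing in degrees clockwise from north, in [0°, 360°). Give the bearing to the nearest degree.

Δλ = 158.3048 − -157.4416 = 315.7464°; wrapped into (−180°, 180°]: -44.2536°.
θ = atan2( sin Δλ · cos φ₂ , cos φ₁ · sin φ₂ − sin φ₁ · cos φ₂ · cos Δλ )
  = atan2(-0.61641, -0.73376) = -139.967° → normalised to [0°, 360°): 220.033°.

220°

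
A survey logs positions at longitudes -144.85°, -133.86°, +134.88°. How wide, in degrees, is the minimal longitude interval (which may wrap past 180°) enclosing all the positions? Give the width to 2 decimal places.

Sort the longitudes: -144.85°, -133.86°, +134.88°.
Eastward gaps between consecutive values (wrapping around): 10.99°, 268.74°, 80.27°.
Largest gap = 268.74° ⇒ minimal covering band is its complement: 360° − 268.74° = 91.26°.
Band runs from +134.88° eastward to -133.86°, crossing the antimeridian.

91.26°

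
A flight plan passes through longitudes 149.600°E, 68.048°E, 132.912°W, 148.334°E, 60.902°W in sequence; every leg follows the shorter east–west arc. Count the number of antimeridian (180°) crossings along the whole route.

3

Leg 1: +149.600° → +68.048°, shortest Δλ = -81.552° (west) — does not cross 180°.
Leg 2: +68.048° → -132.912°, shortest Δλ = 159.04° (east) — crosses 180°.
Leg 3: -132.912° → +148.334°, shortest Δλ = -78.754° (west) — crosses 180°.
Leg 4: +148.334° → -60.902°, shortest Δλ = 150.764° (east) — crosses 180°.
Total crossings: 3.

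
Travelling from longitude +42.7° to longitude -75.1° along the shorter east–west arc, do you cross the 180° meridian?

Signed shortest Δλ = ((-75.1 − 42.7 + 180) mod 360) − 180 = -117.8°.
Going west by 117.8° from +42.7° reaches -75.1° without touching 180°.

No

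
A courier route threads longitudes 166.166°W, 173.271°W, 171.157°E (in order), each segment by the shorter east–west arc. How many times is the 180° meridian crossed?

1

Leg 1: -166.166° → -173.271°, shortest Δλ = -7.105° (west) — does not cross 180°.
Leg 2: -173.271° → +171.157°, shortest Δλ = -15.572° (west) — crosses 180°.
Total crossings: 1.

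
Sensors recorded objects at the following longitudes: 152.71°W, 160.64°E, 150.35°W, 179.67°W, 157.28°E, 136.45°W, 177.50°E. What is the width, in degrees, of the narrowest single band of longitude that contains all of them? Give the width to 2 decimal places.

66.27°

Sort the longitudes: -179.67°, -152.71°, -150.35°, -136.45°, +157.28°, +160.64°, +177.50°.
Eastward gaps between consecutive values (wrapping around): 26.96°, 2.36°, 13.90°, 293.73°, 3.36°, 16.86°, 2.83°.
Largest gap = 293.73° ⇒ minimal covering band is its complement: 360° − 293.73° = 66.27°.
Band runs from +157.28° eastward to -136.45°, crossing the antimeridian.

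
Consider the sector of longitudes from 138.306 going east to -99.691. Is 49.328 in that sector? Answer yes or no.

Band width going east from +138.306° to -99.691°: ((-99.691 − 138.306) mod 360) = 122.003°.
Offset of +49.328° east of the west edge: ((49.328 − 138.306) mod 360) = 271.022°.
271.022° > 122.003° ⇒ outside.

No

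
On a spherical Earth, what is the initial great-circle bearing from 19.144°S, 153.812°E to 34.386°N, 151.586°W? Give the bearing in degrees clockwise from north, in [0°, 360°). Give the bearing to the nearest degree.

44°

Δλ = -151.586 − 153.812 = -305.398°; wrapped into (−180°, 180°]: 54.602°.
θ = atan2( sin Δλ · cos φ₂ , cos φ₁ · sin φ₂ − sin φ₁ · cos φ₂ · cos Δλ )
  = atan2(0.67270, 0.69030) = 44.260° → normalised to [0°, 360°): 44.260°.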